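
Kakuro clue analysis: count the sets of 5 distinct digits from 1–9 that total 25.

12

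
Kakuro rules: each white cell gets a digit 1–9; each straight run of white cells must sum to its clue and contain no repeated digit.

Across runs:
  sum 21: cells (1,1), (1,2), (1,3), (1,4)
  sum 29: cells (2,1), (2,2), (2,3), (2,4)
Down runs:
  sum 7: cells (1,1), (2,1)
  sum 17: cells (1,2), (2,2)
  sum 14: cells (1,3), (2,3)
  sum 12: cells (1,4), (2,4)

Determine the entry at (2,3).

29 in 4 cells must be {5,7,8,9}; 17 in 2 cells must be {8,9}.
Only 5 fits (2,1) under both its across sum 29 and down sum 7.
(1,1) = 7 − 5 = 2 completes the 7 down.
Nothing is forced directly, so branch on (1,2), whose candidates are 8 or 9. If (1,2) = 9: that forces (1,3) = 6, (1,4) = 4, (2,2) = 8, after which (2,3) would have to be in {7,9} for the 29 across but in {8} for the 14 down — contradiction. So (1,2) = 8.
(2,2) = 17 − 8 = 9 completes the 17 down.
(2,3) = 8: the only remaining digit allowed by both the 29 across and the 14 down.

8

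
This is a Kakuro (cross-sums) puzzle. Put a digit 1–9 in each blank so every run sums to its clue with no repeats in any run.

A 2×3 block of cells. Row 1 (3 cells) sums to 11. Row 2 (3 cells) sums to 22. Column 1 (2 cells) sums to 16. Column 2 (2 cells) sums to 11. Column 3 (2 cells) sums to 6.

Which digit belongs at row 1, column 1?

16 in 2 cells must be {7,9}.
The 11 across and the 16 down share only 7, so (1,1) = 7.
Given what's placed, (1,2) must be 3 to fit the 11 across and 11 down.
(1,3) = 11 − 10 = 1 completes the 11 across.
(2,1) = 16 − 7 = 9 completes the 16 down.
(2,2) = 11 − 3 = 8 completes the 11 down.
(2,3) = 22 − 17 = 5 completes the 22 across.

7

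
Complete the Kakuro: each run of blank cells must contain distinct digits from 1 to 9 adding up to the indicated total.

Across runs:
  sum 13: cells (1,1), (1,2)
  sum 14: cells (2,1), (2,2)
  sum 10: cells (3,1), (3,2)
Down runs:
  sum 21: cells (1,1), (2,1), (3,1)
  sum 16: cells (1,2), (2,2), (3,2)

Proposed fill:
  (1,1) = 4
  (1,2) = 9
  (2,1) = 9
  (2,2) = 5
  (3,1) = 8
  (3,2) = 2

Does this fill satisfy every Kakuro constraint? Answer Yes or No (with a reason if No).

Yes

Across: 4+9=13; 9+5=14; 8+2=10. Down: 4+9+8=21; 9+5+2=16. No digit repeats within any run.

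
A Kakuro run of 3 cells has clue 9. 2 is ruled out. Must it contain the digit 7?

The only way to make 9 from 3 distinct digits under that restriction is {1,3,5}, which does not contain 7.

No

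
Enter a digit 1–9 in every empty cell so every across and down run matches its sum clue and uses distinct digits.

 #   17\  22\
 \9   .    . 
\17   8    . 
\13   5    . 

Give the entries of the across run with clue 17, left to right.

8 9

17 in 2 cells must be {8,9}.
R1C1 = 17 − 13 = 4 completes the 17 down.
R1C2 = 9 − 4 = 5 completes the 9 across.
R2C2 = 17 − 8 = 9 completes the 17 across.
R3C2 = 13 − 5 = 8 completes the 13 across.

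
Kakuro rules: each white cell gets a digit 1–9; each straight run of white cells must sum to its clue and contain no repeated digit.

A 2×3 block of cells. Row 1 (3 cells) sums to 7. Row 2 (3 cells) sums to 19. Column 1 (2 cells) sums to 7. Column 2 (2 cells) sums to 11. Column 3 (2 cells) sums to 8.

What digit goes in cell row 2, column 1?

3

7 in 3 cells must be {1,2,4}.
Nothing is forced directly, so branch on (1,2), whose candidates are 2 or 4. If (1,2) = 4: that forces (2,2) = 7, (2,3) = 3, after which (1,3) would have to be in {1,2} for the 7 across but in {5} for the 8 down — contradiction. So (1,2) = 2.
Given what's placed, (1,3) must be 1 to fit the 7 across and 8 down.
(2,2) = 11 − 2 = 9 completes the 11 down.
(2,3) = 8 − 1 = 7 completes the 8 down.
(1,1) = 7 − 3 = 4 completes the 7 across.
(2,1) = 19 − 16 = 3 completes the 19 across.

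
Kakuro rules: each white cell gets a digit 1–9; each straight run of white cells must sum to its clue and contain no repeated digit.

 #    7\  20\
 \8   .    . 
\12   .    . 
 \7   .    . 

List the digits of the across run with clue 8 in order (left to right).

7 in 3 cells must be {1,2,4}.
The 12 across and the 7 down share only 4, so R2C1 = 4.
R2C2 = 12 − 4 = 8 completes the 12 across.
Nothing is forced directly, so branch on R1C1, whose candidates are 1 or 2. If R1C1 = 2: then R1C2 would have to be in {6} for the 8 across but in {3,5,7,9} for the 20 down — contradiction. So R1C1 = 1.
R1C2 = 8 − 1 = 7 completes the 8 across.
R3C1 = 7 − 5 = 2 completes the 7 down.
R3C2 = 7 − 2 = 5 completes the 7 across.

1 7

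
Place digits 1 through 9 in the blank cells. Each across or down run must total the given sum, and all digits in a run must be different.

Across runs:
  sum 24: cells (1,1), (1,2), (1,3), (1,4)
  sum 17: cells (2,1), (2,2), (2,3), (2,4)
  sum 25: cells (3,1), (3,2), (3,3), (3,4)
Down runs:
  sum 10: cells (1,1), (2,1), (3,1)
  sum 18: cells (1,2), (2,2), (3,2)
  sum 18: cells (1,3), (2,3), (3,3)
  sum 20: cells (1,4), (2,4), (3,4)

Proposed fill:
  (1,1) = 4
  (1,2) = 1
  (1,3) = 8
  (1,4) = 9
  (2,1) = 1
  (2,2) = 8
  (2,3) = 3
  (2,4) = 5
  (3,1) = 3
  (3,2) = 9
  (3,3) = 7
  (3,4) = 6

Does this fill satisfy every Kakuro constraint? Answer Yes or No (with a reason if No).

No — the across run (1,1)–(1,4) sums to 22, not 24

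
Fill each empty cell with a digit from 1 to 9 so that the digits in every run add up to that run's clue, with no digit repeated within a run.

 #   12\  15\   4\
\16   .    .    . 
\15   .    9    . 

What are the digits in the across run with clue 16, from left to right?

4 in 2 cells must be {1,3}.
R1C2 = 15 − 9 = 6 completes the 15 down.
R2C3 = 1: the only remaining digit allowed by both the 15 across and the 4 down.
R1C3 = 4 − 1 = 3 completes the 4 down.
R2C1 = 15 − 10 = 5 completes the 15 across.
R1C1 = 16 − 9 = 7 completes the 16 across.

7, 6, 3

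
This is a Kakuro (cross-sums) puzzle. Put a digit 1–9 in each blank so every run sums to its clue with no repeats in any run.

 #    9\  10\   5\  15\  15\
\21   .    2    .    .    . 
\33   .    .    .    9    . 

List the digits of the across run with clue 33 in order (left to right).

R1C4 = 15 − 9 = 6 completes the 15 down.
R2C2 = 10 − 2 = 8 completes the 10 down.
No cell is forced outright now. R2C3 can only be 3 or 4 (the digits allowed by both its 33 across and its 5 down). If R2C3 = 3: then R1C3 would have to be in {1,3,4,5,7,8,9} for the 21 across but in {2} for the 5 down — contradiction. So R2C3 = 4.
R1C3 = 5 − 4 = 1 completes the 5 down.
Given what's placed, R2C5 must be 7 to fit the 33 across and 15 down.
R1C5 = 15 − 7 = 8 completes the 15 down.
R2C1 = 33 − 28 = 5 completes the 33 across.
R1C1 = 21 − 17 = 4 completes the 21 across.

5, 8, 4, 9, 7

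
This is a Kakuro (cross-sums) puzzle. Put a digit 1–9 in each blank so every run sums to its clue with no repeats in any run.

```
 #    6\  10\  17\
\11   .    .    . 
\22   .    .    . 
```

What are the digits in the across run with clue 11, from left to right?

1 2 8

17 in 2 cells must be {8,9}.
The 11 across and the 17 down share only 8, so R1C3 = 8.
The 22 across and the 6 down share only 5, so R2C1 = 5.
R2C3 = 17 − 8 = 9 completes the 17 down.
R1C1 = 6 − 5 = 1 completes the 6 down.
R1C2 = 11 − 9 = 2 completes the 11 across.
R2C2 = 22 − 14 = 8 completes the 22 across.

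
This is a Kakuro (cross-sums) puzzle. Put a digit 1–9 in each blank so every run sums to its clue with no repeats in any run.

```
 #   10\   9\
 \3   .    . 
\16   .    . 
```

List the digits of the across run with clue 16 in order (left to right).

9 7

3 in 2 cells must be {1,2}; 16 in 2 cells must be {7,9}.
The 16 across and the 9 down share only 7, so R2C2 = 7.
R1C2 = 9 − 7 = 2 completes the 9 down.
R2C1 = 16 − 7 = 9 completes the 16 across.
R1C1 = 3 − 2 = 1 completes the 3 across.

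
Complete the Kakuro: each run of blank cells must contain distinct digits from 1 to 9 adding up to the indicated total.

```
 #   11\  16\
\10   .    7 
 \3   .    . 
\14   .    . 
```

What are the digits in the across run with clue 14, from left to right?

6, 8

3 in 2 cells must be {1,2}.
R1C1 = 10 − 7 = 3 completes the 10 across.
Given what's placed, R2C2 must be 1 to fit the 3 across and 16 down.
R3C1 = 6: the only remaining digit allowed by both the 14 across and the 11 down.
R3C2 = 14 − 6 = 8 completes the 14 across.
R2C1 = 3 − 1 = 2 completes the 3 across.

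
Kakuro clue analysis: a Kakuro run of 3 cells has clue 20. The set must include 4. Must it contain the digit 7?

The only way to make 20 from 3 distinct digits under that restriction is {4,7,9}, which contains 7.

Yes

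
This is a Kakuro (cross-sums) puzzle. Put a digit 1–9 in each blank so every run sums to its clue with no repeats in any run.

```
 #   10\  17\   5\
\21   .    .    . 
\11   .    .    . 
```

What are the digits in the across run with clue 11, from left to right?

2 8 1

17 in 2 cells must be {8,9}.
The 21 across and the 5 down share only 4, so R1C3 = 4.
The 11 across and the 17 down share only 8, so R2C2 = 8.
R2C3 = 5 − 4 = 1 completes the 5 down.
R1C2 = 17 − 8 = 9 completes the 17 down.
R2C1 = 11 − 9 = 2 completes the 11 across.
R1C1 = 21 − 13 = 8 completes the 21 across.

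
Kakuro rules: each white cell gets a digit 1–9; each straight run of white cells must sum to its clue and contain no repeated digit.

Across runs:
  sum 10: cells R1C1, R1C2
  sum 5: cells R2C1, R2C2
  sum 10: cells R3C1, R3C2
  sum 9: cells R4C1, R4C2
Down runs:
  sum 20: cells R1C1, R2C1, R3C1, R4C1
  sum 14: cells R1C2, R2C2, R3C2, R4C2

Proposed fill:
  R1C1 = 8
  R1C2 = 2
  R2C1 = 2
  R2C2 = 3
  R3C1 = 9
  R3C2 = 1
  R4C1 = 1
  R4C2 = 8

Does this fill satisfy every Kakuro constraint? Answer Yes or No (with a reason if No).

Yes

Across: 8+2=10; 2+3=5; 9+1=10; 1+8=9. Down: 8+2+9+1=20; 2+3+1+8=14. No digit repeats within any run.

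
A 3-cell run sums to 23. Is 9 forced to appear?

The only way to make 23 from 3 distinct digits is {6,8,9}, which contains 9.

Yes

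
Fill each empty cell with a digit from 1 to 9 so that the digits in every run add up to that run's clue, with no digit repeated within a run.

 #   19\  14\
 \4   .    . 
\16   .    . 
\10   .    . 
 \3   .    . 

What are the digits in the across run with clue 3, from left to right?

4 in 2 cells must be {1,3}; 16 in 2 cells must be {7,9}; 3 in 2 cells must be {1,2}.
Only 7 fits R2C2 under both its across sum 16 and down sum 14.
Given what's placed, R1C2 must be 1 to fit the 4 across and 14 down.
R2C1 = 16 − 7 = 9 completes the 16 across.
R4C2 = 2: the only remaining digit allowed by both the 3 across and the 14 down.
R1C1 = 4 − 1 = 3 completes the 4 across.
R3C2 = 14 − 10 = 4 completes the 14 down.
R4C1 = 3 − 2 = 1 completes the 3 across.

1 2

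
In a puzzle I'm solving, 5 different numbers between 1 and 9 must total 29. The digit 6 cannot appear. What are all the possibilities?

{1,4,7,8,9}; {2,3,7,8,9}; {3,4,5,8,9}

5 distinct digits from 1–9 sum between 15 and 35.
Dropping sets that contain 6.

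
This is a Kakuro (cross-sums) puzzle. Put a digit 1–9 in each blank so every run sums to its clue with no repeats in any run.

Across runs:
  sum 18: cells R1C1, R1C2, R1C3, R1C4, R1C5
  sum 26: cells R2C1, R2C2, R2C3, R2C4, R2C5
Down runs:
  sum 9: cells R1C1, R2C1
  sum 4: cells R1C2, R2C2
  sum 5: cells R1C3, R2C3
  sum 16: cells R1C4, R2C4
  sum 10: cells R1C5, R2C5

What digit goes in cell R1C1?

5

4 in 2 cells must be {1,3}; 16 in 2 cells must be {7,9}.
Only 7 fits R1C4 under both its across sum 18 and down sum 16.
R2C4 = 16 − 7 = 9 completes the 16 down.
Nothing is forced directly, so branch on R1C5, whose candidates are 1 or 2 or 3. If R1C5 = 1: that forces R1C2 = 3, R1C3 = 2, R2C2 = 1, R2C3 = 3, after which R2C5 would have to be in {5,6,7,8} for the 26 across but in {9} for the 10 down — contradiction. If R1C5 = 3: that forces R1C2 = 1, R1C3 = 2, R2C2 = 3, after which R2C3 would have to be in {1,2,4,5,6,7,8} for the 26 across but in {3} for the 5 down — contradiction. So R1C5 = 2.
R2C5 = 10 − 2 = 8 completes the 10 down.
No cell is forced outright now. R1C2 can only be 1 or 3 (the digits allowed by both its 18 across and its 4 down). If R1C2 = 3: that forces R1C3 = 1, R2C2 = 1, after which R2C3 would have to be in {2,3,5,6} for the 26 across but in {4} for the 5 down — contradiction. So R1C2 = 1.
Given what's placed, R1C3 must be 3 to fit the 18 across and 5 down.
R2C2 = 4 − 1 = 3 completes the 4 down.
R2C3 = 5 − 3 = 2 completes the 5 down.
R1C1 = 18 − 13 = 5 completes the 18 across.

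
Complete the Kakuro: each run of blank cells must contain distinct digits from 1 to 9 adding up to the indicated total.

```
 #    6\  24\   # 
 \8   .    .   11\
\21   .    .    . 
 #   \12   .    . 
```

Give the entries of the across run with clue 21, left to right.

24 in 3 cells must be {7,8,9}.
The 8 across and the 24 down share only 7, so R1C2 = 7.
R1C1 = 8 − 7 = 1 completes the 8 across.
R2C1 = 6 − 1 = 5 completes the 6 down.
R2C2 = 9: the only remaining digit allowed by both the 21 across and the 24 down.
R2C3 = 21 − 14 = 7 completes the 21 across.
R3C2 = 24 − 16 = 8 completes the 24 down.
R3C3 = 12 − 8 = 4 completes the 12 across.

5 9 7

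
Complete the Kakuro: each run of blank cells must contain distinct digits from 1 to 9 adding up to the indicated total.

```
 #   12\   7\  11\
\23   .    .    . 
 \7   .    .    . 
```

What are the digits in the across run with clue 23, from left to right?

8, 6, 9

23 in 3 cells must be {6,8,9}; 7 in 3 cells must be {1,2,4}.
The 23 across and the 7 down share only 6, so R1C2 = 6.
The 7 across and the 12 down share only 4, so R2C1 = 4.
R2C2 = 7 − 6 = 1 completes the 7 down.
R2C3 = 7 − 5 = 2 completes the 7 across.
R1C1 = 12 − 4 = 8 completes the 12 down.
R1C3 = 23 − 14 = 9 completes the 23 across.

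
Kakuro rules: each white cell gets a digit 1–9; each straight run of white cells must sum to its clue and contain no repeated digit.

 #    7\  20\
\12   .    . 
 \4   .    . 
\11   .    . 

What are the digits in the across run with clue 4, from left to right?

4 in 2 cells must be {1,3}; 7 in 3 cells must be {1,2,4}.
The 12 across and the 7 down share only 4, so R1C1 = 4.
R1C2 = 12 − 4 = 8 completes the 12 across.
Given what's placed, R2C1 must be 1 to fit the 4 across and 7 down.
R2C2 = 4 − 1 = 3 completes the 4 across.
R3C1 = 7 − 5 = 2 completes the 7 down.
R3C2 = 11 − 2 = 9 completes the 11 across.

1 3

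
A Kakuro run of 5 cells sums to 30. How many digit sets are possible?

5 distinct digits from 1–9 sum between 15 and 35.
Enumerating: {1,5,7,8,9}, {2,4,7,8,9}, {2,5,6,8,9}, {3,4,6,8,9}, {3,5,6,7,9}, {4,5,6,7,8}.

6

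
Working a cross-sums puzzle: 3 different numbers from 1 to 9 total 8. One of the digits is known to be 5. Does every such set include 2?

The only way to make 8 from 3 distinct digits under that restriction is {1,2,5}, which contains 2.

Yes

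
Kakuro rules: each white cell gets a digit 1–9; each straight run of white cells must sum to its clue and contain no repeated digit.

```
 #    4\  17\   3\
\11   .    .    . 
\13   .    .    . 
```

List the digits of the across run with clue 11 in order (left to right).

4 in 2 cells must be {1,3}; 17 in 2 cells must be {8,9}; 3 in 2 cells must be {1,2}.
The 11 across and the 17 down share only 8, so R1C2 = 8.
R2C2 = 17 − 8 = 9 completes the 17 down.
Given what's placed, R2C3 must be 1 to fit the 13 across and 3 down.
R1C1 = 1: the only remaining digit allowed by both the 11 across and the 4 down.
R1C3 = 11 − 9 = 2 completes the 11 across.
R2C1 = 13 − 10 = 3 completes the 13 across.

1 8 2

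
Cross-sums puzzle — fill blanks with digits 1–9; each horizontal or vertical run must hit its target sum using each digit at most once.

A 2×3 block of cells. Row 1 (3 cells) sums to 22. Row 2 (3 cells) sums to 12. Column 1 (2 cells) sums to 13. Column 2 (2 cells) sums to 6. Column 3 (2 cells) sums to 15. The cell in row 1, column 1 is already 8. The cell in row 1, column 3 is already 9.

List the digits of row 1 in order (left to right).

8 5 9

(1,2) = 22 − 17 = 5 completes the 22 across.
(2,1) = 13 − 8 = 5 completes the 13 down.
(2,2) = 6 − 5 = 1 completes the 6 down.
(2,3) = 12 − 6 = 6 completes the 12 across.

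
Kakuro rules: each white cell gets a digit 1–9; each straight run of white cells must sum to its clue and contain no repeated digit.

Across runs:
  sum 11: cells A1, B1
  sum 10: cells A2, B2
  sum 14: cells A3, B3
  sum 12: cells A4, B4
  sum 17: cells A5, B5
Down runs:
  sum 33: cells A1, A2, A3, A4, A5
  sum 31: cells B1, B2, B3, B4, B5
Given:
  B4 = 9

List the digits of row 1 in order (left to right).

6, 5

17 in 2 cells must be {8,9}.
A4 = 12 − 9 = 3 completes the 12 across.
Given what's placed, B5 must be 8 to fit the 17 across and 31 down.
A5 = 17 − 8 = 9 completes the 17 across.
Nothing is forced directly, so branch on A3, whose candidates are 6 or 8. If A3 = 6: then B3 would have to be in {8} for the 14 across but in {1,2,3,4,5,6,7} for the 31 down — contradiction. So A3 = 8.
B3 = 14 − 8 = 6 completes the 14 across.
Nothing is forced directly, so branch on A1, whose candidates are 6 or 7. If A1 = 7: then B1 would have to be in {4} for the 11 across but in {1,3,5,7} for the 31 down — contradiction. So A1 = 6.
B1 = 11 − 6 = 5 completes the 11 across.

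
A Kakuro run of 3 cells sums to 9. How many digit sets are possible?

3

3 distinct digits from 1–9 sum between 6 and 24.
Enumerating: {1,2,6}, {1,3,5}, {2,3,4}.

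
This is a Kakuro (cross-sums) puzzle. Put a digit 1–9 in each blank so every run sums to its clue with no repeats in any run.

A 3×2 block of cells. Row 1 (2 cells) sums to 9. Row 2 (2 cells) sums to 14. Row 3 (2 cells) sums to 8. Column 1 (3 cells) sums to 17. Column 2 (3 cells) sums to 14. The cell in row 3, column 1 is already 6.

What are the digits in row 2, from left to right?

(3,2) = 8 − 6 = 2 completes the 8 across.
No cell is forced outright now. (2,1) can only be 8 or 9 (the digits allowed by both its 14 across and its 17 down). If (2,1) = 8: that forces (1,1) = 3, after which (1,2) would have to be in {6} for the 9 across but in {3,4,5,7,8,9} for the 14 down — contradiction. So (2,1) = 9.
(1,1) = 17 − 15 = 2 completes the 17 down.
(1,2) = 9 − 2 = 7 completes the 9 across.
(2,2) = 14 − 9 = 5 completes the 14 across.

9 5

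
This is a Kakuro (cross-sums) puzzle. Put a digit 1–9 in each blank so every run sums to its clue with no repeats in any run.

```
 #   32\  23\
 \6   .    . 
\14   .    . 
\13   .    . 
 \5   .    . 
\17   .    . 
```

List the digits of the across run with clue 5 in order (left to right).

3 2

17 in 2 cells must be {8,9}.
Nothing is forced directly, so branch on R1C1, whose candidates are 2 or 4 or 5. If R1C1 = 2: that forces R1C2 = 4, after which R4C1 would have to be in {1,2,3,4} for the 5 across but in {6,7,8,9} for the 32 down — contradiction. If R1C1 = 4: that forces R1C2 = 2, after which R4C1 would have to be in {1,2,3,4} for the 5 across but in {5,6,8,9} for the 32 down — contradiction. So R1C1 = 5.
R1C2 = 6 − 5 = 1 completes the 6 across.
Nothing is forced directly, so branch on R4C1, whose candidates are 3 or 4. If R4C1 = 4: then R4C2 would have to be in {1} for the 5 across but in {2,3,4,5,6,7,8,9} for the 23 down — contradiction. So R4C1 = 3.
R4C2 = 5 − 3 = 2 completes the 5 across.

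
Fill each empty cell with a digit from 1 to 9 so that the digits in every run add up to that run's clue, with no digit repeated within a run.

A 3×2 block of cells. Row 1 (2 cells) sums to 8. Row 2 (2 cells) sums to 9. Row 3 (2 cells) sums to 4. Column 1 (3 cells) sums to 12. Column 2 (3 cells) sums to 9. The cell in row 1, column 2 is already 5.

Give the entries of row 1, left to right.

4 in 2 cells must be {1,3}.
(1,1) = 8 − 5 = 3 completes the 8 across.
Given what's placed, (3,1) must be 1 to fit the 4 across and 12 down.
(3,2) = 4 − 1 = 3 completes the 4 across.
(2,1) = 12 − 4 = 8 completes the 12 down.
(2,2) = 9 − 8 = 1 completes the 9 across.

3 5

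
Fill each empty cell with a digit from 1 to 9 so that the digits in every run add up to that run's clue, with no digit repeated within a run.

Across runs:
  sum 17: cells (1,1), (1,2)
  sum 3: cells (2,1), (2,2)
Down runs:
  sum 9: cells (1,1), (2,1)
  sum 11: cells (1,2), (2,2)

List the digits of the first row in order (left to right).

8, 9

17 in 2 cells must be {8,9}; 3 in 2 cells must be {1,2}.
The 17 across and the 9 down share only 8, so (1,1) = 8.
(1,2) = 17 − 8 = 9 completes the 17 across.
(2,1) = 9 − 8 = 1 completes the 9 down.
(2,2) = 3 − 1 = 2 completes the 3 across.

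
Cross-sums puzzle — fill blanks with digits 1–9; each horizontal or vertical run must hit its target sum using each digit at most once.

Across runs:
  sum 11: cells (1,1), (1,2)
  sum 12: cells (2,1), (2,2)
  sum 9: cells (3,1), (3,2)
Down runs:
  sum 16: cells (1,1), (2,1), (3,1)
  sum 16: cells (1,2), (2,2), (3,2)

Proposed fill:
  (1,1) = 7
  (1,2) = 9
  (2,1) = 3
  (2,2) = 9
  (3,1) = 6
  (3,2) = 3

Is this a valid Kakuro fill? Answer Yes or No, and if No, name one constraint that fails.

No — the across run (1,1)–(1,2) sums to 16, not 11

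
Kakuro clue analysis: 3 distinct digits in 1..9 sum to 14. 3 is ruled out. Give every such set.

{1,4,9}; {1,5,8}; {1,6,7}; {2,4,8}; {2,5,7}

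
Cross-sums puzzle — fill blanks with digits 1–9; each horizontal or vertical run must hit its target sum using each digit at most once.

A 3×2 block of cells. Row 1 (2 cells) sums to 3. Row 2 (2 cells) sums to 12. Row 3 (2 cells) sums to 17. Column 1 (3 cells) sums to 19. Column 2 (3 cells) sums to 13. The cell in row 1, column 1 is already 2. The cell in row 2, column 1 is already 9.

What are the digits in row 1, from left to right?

2 1

3 in 2 cells must be {1,2}; 17 in 2 cells must be {8,9}.
(1,2) = 3 − 2 = 1 completes the 3 across.
(2,2) = 12 − 9 = 3 completes the 12 across.
(3,1) = 19 − 11 = 8 completes the 19 down.
(3,2) = 17 − 8 = 9 completes the 17 across.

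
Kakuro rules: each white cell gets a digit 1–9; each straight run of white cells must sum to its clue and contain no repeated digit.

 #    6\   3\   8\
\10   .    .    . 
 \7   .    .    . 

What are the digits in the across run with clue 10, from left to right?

7 in 3 cells must be {1,2,4}; 3 in 2 cells must be {1,2}.
Nothing is forced directly, so branch on R1C2, whose candidates are 1 or 2. If R1C2 = 2: that forces R2C2 = 1, R2C3 = 2, after which R1C3 would have to be in {1,3,5,7} for the 10 across but in {6} for the 8 down — contradiction. So R1C2 = 1.
R2C2 = 3 − 1 = 2 completes the 3 down.
Given what's placed, R2C3 must be 1 to fit the 7 across and 8 down.
R1C3 = 8 − 1 = 7 completes the 8 down.
R2C1 = 7 − 3 = 4 completes the 7 across.
R1C1 = 10 − 8 = 2 completes the 10 across.

2 1 7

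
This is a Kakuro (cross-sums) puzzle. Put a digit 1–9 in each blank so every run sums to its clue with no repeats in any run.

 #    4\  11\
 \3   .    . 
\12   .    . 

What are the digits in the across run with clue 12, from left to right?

3, 9

3 in 2 cells must be {1,2}; 4 in 2 cells must be {1,3}.
The 3 across and the 4 down share only 1, so R1C1 = 1.
R1C2 = 3 − 1 = 2 completes the 3 across.
R2C1 = 4 − 1 = 3 completes the 4 down.
R2C2 = 12 − 3 = 9 completes the 12 across.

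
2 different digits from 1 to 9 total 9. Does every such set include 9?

No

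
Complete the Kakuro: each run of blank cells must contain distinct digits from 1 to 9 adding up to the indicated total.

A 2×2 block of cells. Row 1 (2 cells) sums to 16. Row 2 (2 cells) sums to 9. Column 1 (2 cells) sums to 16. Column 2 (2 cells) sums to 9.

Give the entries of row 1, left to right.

16 in 2 cells must be {7,9}.
The 16 across and the 9 down share only 7, so (1,2) = 7.
The 9 across and the 16 down share only 7, so (2,1) = 7.
(2,2) = 9 − 7 = 2 completes the 9 across.
(1,1) = 16 − 7 = 9 completes the 16 across.

9, 7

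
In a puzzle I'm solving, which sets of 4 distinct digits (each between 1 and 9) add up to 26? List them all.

{2,7,8,9}; {3,6,8,9}; {4,5,8,9}; {4,6,7,9}; {5,6,7,8}

4 distinct digits from 1–9 sum between 10 and 30.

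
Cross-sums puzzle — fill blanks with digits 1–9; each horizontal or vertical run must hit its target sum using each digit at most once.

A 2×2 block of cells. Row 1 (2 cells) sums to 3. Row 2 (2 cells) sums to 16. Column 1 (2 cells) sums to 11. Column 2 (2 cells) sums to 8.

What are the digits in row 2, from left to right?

3 in 2 cells must be {1,2}; 16 in 2 cells must be {7,9}.
The 3 across and the 11 down share only 2, so (1,1) = 2.
(1,2) = 3 − 2 = 1 completes the 3 across.
(2,1) = 11 − 2 = 9 completes the 11 down.
(2,2) = 16 − 9 = 7 completes the 16 across.

9, 7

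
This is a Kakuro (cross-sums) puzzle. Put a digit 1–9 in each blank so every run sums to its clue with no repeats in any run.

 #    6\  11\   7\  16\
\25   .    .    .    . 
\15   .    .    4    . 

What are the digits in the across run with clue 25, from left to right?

5 8 3 9

16 in 2 cells must be {7,9}.
R1C3 = 7 − 4 = 3 completes the 7 down.
R2C4 = 7: the only remaining digit allowed by both the 15 across and the 16 down.
Given what's placed, R1C1 must be 5 to fit the 25 across and 6 down.
R1C4 = 16 − 7 = 9 completes the 16 down.
R2C1 = 6 − 5 = 1 completes the 6 down.
R2C2 = 15 − 12 = 3 completes the 15 across.
R1C2 = 25 − 17 = 8 completes the 25 across.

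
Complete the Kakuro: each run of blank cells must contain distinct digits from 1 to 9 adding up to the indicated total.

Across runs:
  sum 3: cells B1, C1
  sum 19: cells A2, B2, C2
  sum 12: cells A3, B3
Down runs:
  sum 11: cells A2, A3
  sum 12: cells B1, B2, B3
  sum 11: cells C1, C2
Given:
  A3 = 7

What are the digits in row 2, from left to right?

3 in 2 cells must be {1,2}.
Only 2 fits C1 under both its across sum 3 and down sum 11.
A2 = 11 − 7 = 4 completes the 11 down.
C2 = 11 − 2 = 9 completes the 11 down.
B3 = 12 − 7 = 5 completes the 12 across.
B1 = 3 − 2 = 1 completes the 3 across.
B2 = 19 − 13 = 6 completes the 19 across.

4 6 9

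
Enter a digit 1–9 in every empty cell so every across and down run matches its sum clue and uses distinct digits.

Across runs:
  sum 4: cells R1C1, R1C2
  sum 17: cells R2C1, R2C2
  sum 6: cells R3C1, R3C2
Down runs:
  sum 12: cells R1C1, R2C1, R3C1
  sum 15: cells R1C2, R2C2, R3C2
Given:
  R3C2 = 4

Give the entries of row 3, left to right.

4 in 2 cells must be {1,3}; 17 in 2 cells must be {8,9}.
Given what's placed, R1C2 must be 3 to fit the 4 across and 15 down.
R2C2 = 15 − 7 = 8 completes the 15 down.
R3C1 = 6 − 4 = 2 completes the 6 across.
R1C1 = 4 − 3 = 1 completes the 4 across.
R2C1 = 17 − 8 = 9 completes the 17 across.

2 4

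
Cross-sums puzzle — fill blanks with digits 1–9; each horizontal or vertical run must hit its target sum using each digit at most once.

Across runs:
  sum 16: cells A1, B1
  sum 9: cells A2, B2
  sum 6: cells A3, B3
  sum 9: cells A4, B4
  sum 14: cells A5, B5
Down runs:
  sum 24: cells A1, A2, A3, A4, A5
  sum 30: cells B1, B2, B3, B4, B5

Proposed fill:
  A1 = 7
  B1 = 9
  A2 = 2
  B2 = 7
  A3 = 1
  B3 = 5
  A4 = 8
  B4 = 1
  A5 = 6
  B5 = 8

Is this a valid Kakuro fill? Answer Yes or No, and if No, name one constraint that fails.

Yes

Across: 7+9=16; 2+7=9; 1+5=6; 8+1=9; 6+8=14. Down: 7+2+1+8+6=24; 9+7+5+1+8=30. No digit repeats within any run.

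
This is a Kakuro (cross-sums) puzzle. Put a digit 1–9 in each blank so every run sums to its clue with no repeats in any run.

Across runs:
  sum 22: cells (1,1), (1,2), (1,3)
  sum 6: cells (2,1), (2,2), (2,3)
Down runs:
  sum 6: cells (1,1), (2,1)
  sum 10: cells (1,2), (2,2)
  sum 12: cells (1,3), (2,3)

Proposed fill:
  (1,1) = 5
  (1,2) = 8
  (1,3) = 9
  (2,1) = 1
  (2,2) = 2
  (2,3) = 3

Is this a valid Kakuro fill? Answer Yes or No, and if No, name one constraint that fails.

Yes

Across: 5+8+9=22; 1+2+3=6. Down: 5+1=6; 8+2=10; 9+3=12. No digit repeats within any run.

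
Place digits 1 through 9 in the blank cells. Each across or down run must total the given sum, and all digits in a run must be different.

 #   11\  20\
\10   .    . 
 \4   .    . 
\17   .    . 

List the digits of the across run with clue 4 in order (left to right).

1, 3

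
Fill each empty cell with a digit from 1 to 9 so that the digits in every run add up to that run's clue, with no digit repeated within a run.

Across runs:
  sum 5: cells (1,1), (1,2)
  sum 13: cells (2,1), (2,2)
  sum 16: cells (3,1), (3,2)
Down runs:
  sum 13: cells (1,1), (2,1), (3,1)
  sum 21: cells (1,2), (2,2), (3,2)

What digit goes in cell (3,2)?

16 in 2 cells must be {7,9}.
The 5 across and the 21 down share only 4, so (1,2) = 4.
Given what's placed, (3,2) must be 9 to fit the 16 across and 21 down.
(1,1) = 5 − 4 = 1 completes the 5 across.
(2,2) = 21 − 13 = 8 completes the 21 down.
(3,1) = 16 − 9 = 7 completes the 16 across.
(2,1) = 13 − 8 = 5 completes the 13 across.

9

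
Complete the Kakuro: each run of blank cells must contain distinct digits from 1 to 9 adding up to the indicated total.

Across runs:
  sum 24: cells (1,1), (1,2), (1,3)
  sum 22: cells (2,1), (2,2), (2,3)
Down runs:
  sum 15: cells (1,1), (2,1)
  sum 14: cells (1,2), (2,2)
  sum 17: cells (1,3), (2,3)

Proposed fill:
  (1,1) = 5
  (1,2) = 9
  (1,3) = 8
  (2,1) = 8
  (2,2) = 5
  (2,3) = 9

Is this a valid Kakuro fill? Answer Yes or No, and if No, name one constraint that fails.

No — the down run (1,1)–(2,1) sums to 13, not 15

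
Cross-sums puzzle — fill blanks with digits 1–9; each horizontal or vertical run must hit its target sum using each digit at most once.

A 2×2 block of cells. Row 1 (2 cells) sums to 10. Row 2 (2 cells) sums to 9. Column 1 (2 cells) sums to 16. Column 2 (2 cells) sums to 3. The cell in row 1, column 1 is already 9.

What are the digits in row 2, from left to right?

16 in 2 cells must be {7,9}; 3 in 2 cells must be {1,2}.
(1,2) = 10 − 9 = 1 completes the 10 across.
(2,1) = 16 − 9 = 7 completes the 16 down.
(2,2) = 9 − 7 = 2 completes the 9 across.

7 2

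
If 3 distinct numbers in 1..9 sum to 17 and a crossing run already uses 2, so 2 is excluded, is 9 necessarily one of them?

No

Counterexample: {3,6,8} sums to 17 under that restriction without using 9.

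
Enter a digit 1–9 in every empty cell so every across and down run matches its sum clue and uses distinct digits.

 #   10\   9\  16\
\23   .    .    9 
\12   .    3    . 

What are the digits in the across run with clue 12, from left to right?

2, 3, 7

23 in 3 cells must be {6,8,9}; 16 in 2 cells must be {7,9}.
R1C2 = 9 − 3 = 6 completes the 9 down.
R2C3 = 16 − 9 = 7 completes the 16 down.
R1C1 = 23 − 15 = 8 completes the 23 across.
R2C1 = 12 − 10 = 2 completes the 12 across.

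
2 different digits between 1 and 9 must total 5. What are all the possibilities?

{1,4}; {2,3}

2 distinct digits from 1–9 sum between 3 and 17.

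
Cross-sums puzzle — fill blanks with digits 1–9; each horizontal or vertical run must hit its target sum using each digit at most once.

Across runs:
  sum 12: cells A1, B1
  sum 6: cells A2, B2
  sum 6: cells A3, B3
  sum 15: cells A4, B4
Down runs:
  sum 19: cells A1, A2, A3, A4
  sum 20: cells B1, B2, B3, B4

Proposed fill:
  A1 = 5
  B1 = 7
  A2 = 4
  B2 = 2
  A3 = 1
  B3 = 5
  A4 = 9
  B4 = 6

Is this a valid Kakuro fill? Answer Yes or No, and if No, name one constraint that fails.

Across: 5+7=12; 4+2=6; 1+5=6; 9+6=15. Down: 5+4+1+9=19; 7+2+5+6=20. No digit repeats within any run.

Yes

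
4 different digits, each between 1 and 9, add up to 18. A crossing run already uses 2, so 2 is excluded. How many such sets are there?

5

4 distinct digits from 1–9 sum between 10 and 30.
Dropping sets that contain 2.
Enumerating: {1,3,5,9}, {1,3,6,8}, {1,4,5,8}, {1,4,6,7}, {3,4,5,6}.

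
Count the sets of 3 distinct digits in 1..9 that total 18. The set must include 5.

2

3 distinct digits from 1–9 sum between 6 and 24.
Keeping only sets containing 5.
Enumerating: {4,5,9}, {5,6,7}.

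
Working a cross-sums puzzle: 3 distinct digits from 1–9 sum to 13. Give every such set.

{1,3,9}; {1,4,8}; {1,5,7}; {2,3,8}; {2,4,7}; {2,5,6}; {3,4,6}

3 distinct digits from 1–9 sum between 6 and 24.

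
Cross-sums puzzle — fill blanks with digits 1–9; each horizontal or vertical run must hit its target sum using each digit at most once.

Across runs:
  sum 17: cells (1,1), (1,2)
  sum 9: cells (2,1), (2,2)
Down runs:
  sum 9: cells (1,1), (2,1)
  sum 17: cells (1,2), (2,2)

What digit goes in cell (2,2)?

17 in 2 cells must be {8,9}.
The 17 across and the 9 down share only 8, so (1,1) = 8.
(1,2) = 17 − 8 = 9 completes the 17 across.
(2,1) = 9 − 8 = 1 completes the 9 down.
(2,2) = 9 − 1 = 8 completes the 9 across.

8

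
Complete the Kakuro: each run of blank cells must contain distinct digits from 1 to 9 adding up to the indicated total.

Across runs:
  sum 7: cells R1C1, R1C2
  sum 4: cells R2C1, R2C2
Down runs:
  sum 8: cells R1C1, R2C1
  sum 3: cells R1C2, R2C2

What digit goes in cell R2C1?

3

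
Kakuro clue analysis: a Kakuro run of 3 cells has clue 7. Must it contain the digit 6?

No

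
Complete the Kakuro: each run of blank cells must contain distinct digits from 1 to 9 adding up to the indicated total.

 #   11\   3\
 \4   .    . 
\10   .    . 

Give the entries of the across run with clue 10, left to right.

4 in 2 cells must be {1,3}; 3 in 2 cells must be {1,2}.
The 4 across and the 11 down share only 3, so R1C1 = 3.
R1C2 = 4 − 3 = 1 completes the 4 across.
R2C1 = 11 − 3 = 8 completes the 11 down.
R2C2 = 10 − 8 = 2 completes the 10 across.

8 2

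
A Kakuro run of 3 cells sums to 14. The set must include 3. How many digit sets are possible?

3 distinct digits from 1–9 sum between 6 and 24.
Keeping only sets containing 3.
Enumerating: {2,3,9}, {3,4,7}, {3,5,6}.

3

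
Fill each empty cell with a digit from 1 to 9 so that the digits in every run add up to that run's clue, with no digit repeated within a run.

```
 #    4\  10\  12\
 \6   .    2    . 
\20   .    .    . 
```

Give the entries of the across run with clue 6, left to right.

1, 2, 3

6 in 3 cells must be {1,2,3}; 4 in 2 cells must be {1,3}.
Given what's placed, R1C3 must be 3 to fit the 6 across and 12 down.
Intersecting the 20 across with the 4 down forces R2C1 = 3.
R2C2 = 10 − 2 = 8 completes the 10 down.
R2C3 = 20 − 11 = 9 completes the 20 across.
R1C1 = 6 − 5 = 1 completes the 6 across.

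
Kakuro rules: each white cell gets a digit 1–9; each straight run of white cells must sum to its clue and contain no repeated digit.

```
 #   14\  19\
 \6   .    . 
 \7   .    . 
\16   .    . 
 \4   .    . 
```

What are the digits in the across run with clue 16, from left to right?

16 in 2 cells must be {7,9}; 4 in 2 cells must be {1,3}.
Only 7 fits R3C1 under both its across sum 16 and down sum 14.
R3C2 = 16 − 7 = 9 completes the 16 across.

7 9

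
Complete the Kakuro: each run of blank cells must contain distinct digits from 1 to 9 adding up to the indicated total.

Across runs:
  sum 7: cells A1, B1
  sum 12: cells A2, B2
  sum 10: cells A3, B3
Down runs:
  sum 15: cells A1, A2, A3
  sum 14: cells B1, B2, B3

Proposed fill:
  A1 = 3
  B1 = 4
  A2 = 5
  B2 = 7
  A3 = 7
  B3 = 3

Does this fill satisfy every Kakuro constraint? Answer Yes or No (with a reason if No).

Across: 3+4=7; 5+7=12; 7+3=10. Down: 3+5+7=15; 4+7+3=14. No digit repeats within any run.

Yes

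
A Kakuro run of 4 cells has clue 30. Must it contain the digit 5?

No

The only way to make 30 from 4 distinct digits is {6,7,8,9}, which does not contain 5.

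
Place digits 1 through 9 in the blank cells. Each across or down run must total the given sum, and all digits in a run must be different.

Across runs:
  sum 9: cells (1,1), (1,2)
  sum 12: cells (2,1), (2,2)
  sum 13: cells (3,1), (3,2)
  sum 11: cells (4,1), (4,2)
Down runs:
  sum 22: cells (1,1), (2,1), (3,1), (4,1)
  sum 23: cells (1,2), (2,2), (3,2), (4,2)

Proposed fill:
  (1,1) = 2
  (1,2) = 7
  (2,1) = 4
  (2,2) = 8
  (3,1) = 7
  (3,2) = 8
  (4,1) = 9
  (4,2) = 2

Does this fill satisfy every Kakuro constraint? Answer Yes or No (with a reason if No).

No — the across run (3,1)–(3,2) sums to 15, not 13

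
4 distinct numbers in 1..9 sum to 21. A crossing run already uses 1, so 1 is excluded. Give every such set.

4 distinct digits from 1–9 sum between 10 and 30.
Dropping sets that contain 1.

{2,3,7,9}; {2,4,6,9}; {2,4,7,8}; {2,5,6,8}; {3,4,5,9}; {3,4,6,8}; {3,5,6,7}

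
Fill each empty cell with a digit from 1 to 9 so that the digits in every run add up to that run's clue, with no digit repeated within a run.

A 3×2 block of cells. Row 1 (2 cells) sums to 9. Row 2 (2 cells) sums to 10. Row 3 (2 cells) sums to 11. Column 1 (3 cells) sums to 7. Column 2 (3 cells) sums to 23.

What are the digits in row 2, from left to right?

7 in 3 cells must be {1,2,4}; 23 in 3 cells must be {6,8,9}.
Nothing is forced directly, so branch on (1,2), whose candidates are 6 or 8. If (1,2) = 6: then (1,1) would have to be in {3} for the 9 across but in {1,2,4} for the 7 down — contradiction. So (1,2) = 8.
(1,1) = 9 − 8 = 1 completes the 9 across.
Nothing is forced directly, so branch on (2,1), whose candidates are 2 or 4. If (2,1) = 2: then (2,2) would have to be in {8} for the 10 across but in {6,9} for the 23 down — contradiction. So (2,1) = 4.
(2,2) = 10 − 4 = 6 completes the 10 across.
(3,1) = 7 − 5 = 2 completes the 7 down.
(3,2) = 11 − 2 = 9 completes the 11 across.

4 6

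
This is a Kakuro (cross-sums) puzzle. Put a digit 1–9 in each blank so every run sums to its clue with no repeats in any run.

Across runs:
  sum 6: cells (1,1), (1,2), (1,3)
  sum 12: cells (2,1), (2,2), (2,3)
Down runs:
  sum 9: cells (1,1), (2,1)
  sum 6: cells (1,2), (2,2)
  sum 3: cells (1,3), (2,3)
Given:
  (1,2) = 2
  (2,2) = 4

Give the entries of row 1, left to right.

3 2 1

6 in 3 cells must be {1,2,3}; 3 in 2 cells must be {1,2}.
(1,3) = 1: the only remaining digit allowed by both the 6 across and the 3 down.
(2,3) = 3 − 1 = 2 completes the 3 down.
(1,1) = 6 − 3 = 3 completes the 6 across.
(2,1) = 12 − 6 = 6 completes the 12 across.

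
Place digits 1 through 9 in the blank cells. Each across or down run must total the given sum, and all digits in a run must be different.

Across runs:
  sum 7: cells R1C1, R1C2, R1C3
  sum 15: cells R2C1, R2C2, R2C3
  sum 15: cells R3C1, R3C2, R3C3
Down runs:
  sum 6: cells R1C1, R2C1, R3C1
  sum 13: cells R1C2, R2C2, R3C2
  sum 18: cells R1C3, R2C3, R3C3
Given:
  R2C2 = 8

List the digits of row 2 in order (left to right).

7 in 3 cells must be {1,2,4}; 6 in 3 cells must be {1,2,3}.
No cell is forced outright now. R1C2 can only be 1 or 2 or 4 (the digits allowed by both its 7 across and its 13 down). If R1C2 = 2: that forces R1C1 = 1, R1C3 = 4, R3C2 = 3, after which R3C1 would have to be in {4,5,7,8} for the 15 across but in {2,3} for the 6 down — contradiction. If R1C2 = 4: that forces R3C2 = 1, after which R3C1 would have to be in {5,6,8,9} for the 15 across but in {1,2,3} for the 6 down — contradiction. So R1C2 = 1.
R1C1 = 2: the only remaining digit allowed by both the 7 across and the 6 down.
R1C3 = 7 − 3 = 4 completes the 7 across.
R3C2 = 13 − 9 = 4 completes the 13 down.
R3C1 = 3: the only remaining digit allowed by both the 15 across and the 6 down.
R3C3 = 15 − 7 = 8 completes the 15 across.
R2C1 = 6 − 5 = 1 completes the 6 down.
R2C3 = 15 − 9 = 6 completes the 15 across.

1 8 6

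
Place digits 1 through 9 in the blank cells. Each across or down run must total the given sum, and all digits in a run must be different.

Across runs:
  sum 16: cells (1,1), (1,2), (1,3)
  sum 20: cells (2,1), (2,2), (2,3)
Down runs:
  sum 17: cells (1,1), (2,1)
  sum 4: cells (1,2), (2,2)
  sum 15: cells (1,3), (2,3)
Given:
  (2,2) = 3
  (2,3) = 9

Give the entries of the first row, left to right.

17 in 2 cells must be {8,9}; 4 in 2 cells must be {1,3}.
(1,2) = 4 − 3 = 1 completes the 4 down.
(1,3) = 15 − 9 = 6 completes the 15 down.
(2,1) = 20 − 12 = 8 completes the 20 across.
(1,1) = 16 − 7 = 9 completes the 16 across.

9 1 6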